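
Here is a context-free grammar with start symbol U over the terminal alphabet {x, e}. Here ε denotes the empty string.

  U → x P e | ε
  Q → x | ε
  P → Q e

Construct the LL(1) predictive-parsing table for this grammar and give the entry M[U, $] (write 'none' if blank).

FIRST(U): from U→x P e we get {x}; from U→ε we get {ε}. So FIRST(U) = {ε, x}.
FIRST(Q): from Q→x we get {x}; from Q→ε we get {ε}. So FIRST(Q) = {ε, x}.
FIRST(P): from P→Q e we get {e, x}. So FIRST(P) = {e, x}.
FOLLOW(U) includes $ since U is the start symbol.
FOLLOW(U): U appears on no right-hand side. Thus FOLLOW(U) = {$}.
For U → x P e: FIRST(x P e) = {x}, so it goes in M[U, t] for t ∈ {x}.
For U → ε: FIRST(ε) = {ε}, so it goes in M[U, t] for t ∈ {}; since ε ∈ FIRST, also for every t ∈ FOLLOW(U) = {$}.

U → ε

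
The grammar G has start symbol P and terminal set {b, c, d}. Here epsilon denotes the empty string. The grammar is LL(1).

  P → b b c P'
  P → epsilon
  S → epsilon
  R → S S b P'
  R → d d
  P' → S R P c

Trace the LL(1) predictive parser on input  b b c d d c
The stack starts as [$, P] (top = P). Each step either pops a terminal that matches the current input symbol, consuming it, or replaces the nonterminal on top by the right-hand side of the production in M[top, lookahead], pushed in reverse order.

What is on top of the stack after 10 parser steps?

      Stack       Input          Action
   1  $ P         b b c d d c $  expand P → b b c P'
   2  $ P' c b b  b b c d d c $  match b
   3  $ P' c b    b c d d c $    match b
   4  $ P' c      c d d c $      match c
   5  $ P'        d d c $        expand P' → S R P c
   6  $ c P R S   d d c $        expand S → epsilon
   7  $ c P R     d d c $        expand R → d d
   8  $ c P d d   d d c $        match d
   9  $ c P d     d c $          match d
  10  $ c P       c $            expand P → epsilon
Stack after step 10: $ c (top = c).

c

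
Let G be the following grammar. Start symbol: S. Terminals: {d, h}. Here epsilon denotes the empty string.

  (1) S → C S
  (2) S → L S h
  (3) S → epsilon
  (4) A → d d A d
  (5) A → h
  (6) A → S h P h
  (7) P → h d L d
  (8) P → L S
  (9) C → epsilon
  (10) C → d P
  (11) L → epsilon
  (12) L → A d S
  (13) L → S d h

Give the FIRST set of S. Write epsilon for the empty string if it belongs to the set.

{epsilon, d, h}

FIRST(C) = {epsilon, d}
FIRST(S) = {epsilon, d, h}  (via C S, L S h)
FIRST(A) = {d, h}  (via S h P h)
FIRST(L) = {epsilon, d, h}  (via A d S, S d h)
FIRST(P) = {epsilon, d, h}  (via L S)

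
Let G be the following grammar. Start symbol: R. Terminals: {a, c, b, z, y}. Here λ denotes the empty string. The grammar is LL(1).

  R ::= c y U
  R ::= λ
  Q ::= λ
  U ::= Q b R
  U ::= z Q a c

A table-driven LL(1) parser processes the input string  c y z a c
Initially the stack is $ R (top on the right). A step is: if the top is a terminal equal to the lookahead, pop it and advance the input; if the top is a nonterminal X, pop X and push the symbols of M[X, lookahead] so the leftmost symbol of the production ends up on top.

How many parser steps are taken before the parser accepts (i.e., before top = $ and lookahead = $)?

     Stack      Input        Action
  1  $ R        c y z a c $  expand R ::= c y U
  2  $ U y c    c y z a c $  match c
  3  $ U y      y z a c $    match y
  4  $ U        z a c $      expand U ::= z Q a c
  5  $ c a Q z  z a c $      match z
  6  $ c a Q    a c $        expand Q ::= λ
  7  $ c a      a c $        match a
  8  $ c        c $          match c
Accept reached after 8 steps.

8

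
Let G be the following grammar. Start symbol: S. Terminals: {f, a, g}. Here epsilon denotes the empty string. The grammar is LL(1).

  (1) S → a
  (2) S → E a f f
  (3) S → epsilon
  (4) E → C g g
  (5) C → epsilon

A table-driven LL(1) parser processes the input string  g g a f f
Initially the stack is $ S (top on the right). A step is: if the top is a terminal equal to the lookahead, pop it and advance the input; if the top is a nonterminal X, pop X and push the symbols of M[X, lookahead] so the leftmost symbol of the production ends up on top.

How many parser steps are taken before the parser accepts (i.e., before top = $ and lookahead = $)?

8

     Stack          Input        Action
  1  $ S            g g a f f $  expand S → E a f f
  2  $ f f a E      g g a f f $  expand E → C g g
  3  $ f f a g g C  g g a f f $  expand C → epsilon
  4  $ f f a g g    g g a f f $  match g
  5  $ f f a g      g a f f $    match g
  6  $ f f a        a f f $      match a
  7  $ f f          f f $        match f
  8  $ f            f $          match f
Accept reached after 8 steps.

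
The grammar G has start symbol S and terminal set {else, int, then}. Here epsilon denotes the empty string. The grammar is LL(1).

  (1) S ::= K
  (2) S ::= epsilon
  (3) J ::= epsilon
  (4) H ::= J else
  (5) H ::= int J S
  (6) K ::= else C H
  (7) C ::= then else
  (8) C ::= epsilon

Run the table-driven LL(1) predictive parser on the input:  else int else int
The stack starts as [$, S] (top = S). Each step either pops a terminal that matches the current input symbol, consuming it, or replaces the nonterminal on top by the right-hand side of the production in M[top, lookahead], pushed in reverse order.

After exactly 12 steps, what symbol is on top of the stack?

      Stack       Input                Action
   1  $ S         else int else int $  expand S ::= K
   2  $ K         else int else int $  expand K ::= else C H
   3  $ H C else  else int else int $  match else
   4  $ H C       int else int $       expand C ::= epsilon
   5  $ H         int else int $       expand H ::= int J S
   6  $ S J int   int else int $       match int
   7  $ S J       else int $           expand J ::= epsilon
   8  $ S         else int $           expand S ::= K
   9  $ K         else int $           expand K ::= else C H
  10  $ H C else  else int $           match else
  11  $ H C       int $                expand C ::= epsilon
  12  $ H         int $                expand H ::= int J S
Stack after step 12: $ S J int (top = int).

int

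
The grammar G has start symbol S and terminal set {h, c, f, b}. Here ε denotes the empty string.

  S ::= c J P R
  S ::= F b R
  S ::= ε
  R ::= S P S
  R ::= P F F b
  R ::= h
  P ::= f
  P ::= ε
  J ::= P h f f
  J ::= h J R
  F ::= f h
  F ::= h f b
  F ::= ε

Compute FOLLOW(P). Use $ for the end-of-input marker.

FIRST(P): from P::=f we get {f}; from P::=ε we get {ε}. So FIRST(P) = {ε, f}.
FIRST(F): from F::=f h we get {f}; from F::=h f b we get {h}; from F::=ε we get {ε}. So FIRST(F) = {ε, f, h}.
FIRST(S): from S::=c J P R we get {c}; from S::=F b R we get {b, f, h}; from S::=ε we get {ε}. So FIRST(S) = {ε, b, c, f, h}.
FIRST(J): from J::=P h f f we get {f, h}; from J::=h J R we get {h}. So FIRST(J) = {f, h}.
FIRST(R): from R::=S P S we get {ε, b, c, f, h}; from R::=P F F b we get {b, f, h}; from R::=h we get {h}. So FIRST(R) = {ε, b, c, f, h}.
FOLLOW(S) includes $ since S is the start symbol.
FOLLOW(F): in S::=F b R, F is followed by b R with FIRST {b}; in R::=P F F b (occurrence 1), F is followed by F b with FIRST {b, f, h}; in R::=P F F b (occurrence 2), F is followed by b with FIRST {b}. Thus FOLLOW(F) = {b, f, h}.
FOLLOW(S): in R::=S P S (occurrence 1), S is followed by P S with FIRST {ε, b, c, f, h}; in R::=S P S (occurrence 1), the suffix after S is nullable, so FOLLOW(S) ⊇ FOLLOW(R) = {$, b, c, f, h}; in R::=S P S (occurrence 2), the suffix after S is empty, so FOLLOW(S) ⊇ FOLLOW(R) = {$, b, c, f, h}. Thus FOLLOW(S) = {$, b, c, f, h}.
FOLLOW(J): in S::=c J P R, J is followed by P R with FIRST {ε, b, c, f, h}; in S::=c J P R, the suffix after J is nullable, so FOLLOW(J) ⊇ FOLLOW(S) = {$, b, c, f, h}; in J::=h J R, J is followed by R with FIRST {ε, b, c, f, h}; in J::=h J R, the suffix after J is nullable (adds nothing new). Thus FOLLOW(J) = {$, b, c, f, h}.
FOLLOW(R): in S::=c J P R, the suffix after R is empty, so FOLLOW(R) ⊇ FOLLOW(S) = {$, b, c, f, h}; in S::=F b R, the suffix after R is empty, so FOLLOW(R) ⊇ FOLLOW(S) = {$, b, c, f, h}; in J::=h J R, the suffix after R is empty, so FOLLOW(R) ⊇ FOLLOW(J) = {$, b, c, f, h}. Thus FOLLOW(R) = {$, b, c, f, h}.
FOLLOW(P): in S::=c J P R, P is followed by R with FIRST {ε, b, c, f, h}; in S::=c J P R, the suffix after P is nullable, so FOLLOW(P) ⊇ FOLLOW(S) = {$, b, c, f, h}; in R::=S P S, P is followed by S with FIRST {ε, b, c, f, h}; in R::=S P S, the suffix after P is nullable, so FOLLOW(P) ⊇ FOLLOW(R) = {$, b, c, f, h}; in R::=P F F b, P is followed by F F b with FIRST {b, f, h}; in J::=P h f f, P is followed by h f f with FIRST {h}. Thus FOLLOW(P) = {$, b, c, f, h}.

{$, b, c, f, h}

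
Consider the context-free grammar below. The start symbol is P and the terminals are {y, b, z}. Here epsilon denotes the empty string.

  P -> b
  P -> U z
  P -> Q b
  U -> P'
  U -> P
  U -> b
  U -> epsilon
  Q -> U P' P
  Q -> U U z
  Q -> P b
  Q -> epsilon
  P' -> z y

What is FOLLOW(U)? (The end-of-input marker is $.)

FIRST(P') = {z}
FIRST(P) = {b, z}  (via U z, Q b)
FIRST(U) = {epsilon, b, z}  (via P', P)
FIRST(Q) = {epsilon, b, z}  (via U P' P, U U z, P b)
FOLLOW(P) includes $ since P is the start symbol.
FOLLOW(U): in P->U z, U is followed by z with FIRST {z}; in Q->U P' P, U is followed by P' P with FIRST {z}; in Q->U U z (occurrence 1), U is followed by U z with FIRST {b, z}; in Q->U U z (occurrence 2), U is followed by z with FIRST {z}. Thus FOLLOW(U) = {b, z}.
FOLLOW(Q): in P->Q b, Q is followed by b with FIRST {b}. Thus FOLLOW(Q) = {b}.
FOLLOW(P): in U->P, the suffix after P is empty, so FOLLOW(P) ⊇ FOLLOW(U) = {b, z}; in Q->U P' P, the suffix after P is empty, so FOLLOW(P) ⊇ FOLLOW(Q) = {b}; in Q->P b, P is followed by b with FIRST {b}. Thus FOLLOW(P) = {$, b, z}.
FOLLOW(P'): in U->P', the suffix after P' is empty, so FOLLOW(P') ⊇ FOLLOW(U) = {b, z}; in Q->U P' P, P' is followed by P with FIRST {b, z}. Thus FOLLOW(P') = {b, z}.

{b, z}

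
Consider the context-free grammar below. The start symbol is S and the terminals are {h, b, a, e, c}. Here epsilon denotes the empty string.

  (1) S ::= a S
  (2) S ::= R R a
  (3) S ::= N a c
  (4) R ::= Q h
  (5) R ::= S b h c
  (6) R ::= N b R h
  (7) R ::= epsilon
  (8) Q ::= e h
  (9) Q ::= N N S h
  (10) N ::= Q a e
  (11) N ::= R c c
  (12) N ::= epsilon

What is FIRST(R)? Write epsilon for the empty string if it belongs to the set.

FIRST(S) = {a, b, c, e}  (via R R a, N a c)
FIRST(R) = {epsilon, a, b, c, e}  (via Q h, S b h c, N b R h)
FIRST(Q) = {a, b, c, e}  (via N N S h)
FIRST(N) = {epsilon, a, b, c, e}  (via Q a e, R c c)

{epsilon, a, b, c, e}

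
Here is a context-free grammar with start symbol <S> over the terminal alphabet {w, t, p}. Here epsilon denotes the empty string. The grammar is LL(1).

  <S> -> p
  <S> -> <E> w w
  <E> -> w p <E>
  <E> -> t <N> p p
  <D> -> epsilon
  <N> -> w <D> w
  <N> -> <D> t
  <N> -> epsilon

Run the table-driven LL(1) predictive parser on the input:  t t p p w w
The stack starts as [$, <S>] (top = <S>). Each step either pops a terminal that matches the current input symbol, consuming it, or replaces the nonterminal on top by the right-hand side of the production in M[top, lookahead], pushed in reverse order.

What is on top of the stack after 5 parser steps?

t

step 1: stack=$ <S>  input=t t p p w w $  — expand <S> -> <E> w w
step 2: stack=$ w w <E>  input=t t p p w w $  — expand <E> -> t <N> p p
step 3: stack=$ w w p p <N> t  input=t t p p w w $  — match t
step 4: stack=$ w w p p <N>  input=t p p w w $  — expand <N> -> <D> t
step 5: stack=$ w w p p t <D>  input=t p p w w $  — expand <D> -> epsilon
Stack after step 5: $ w w p p t (top = t).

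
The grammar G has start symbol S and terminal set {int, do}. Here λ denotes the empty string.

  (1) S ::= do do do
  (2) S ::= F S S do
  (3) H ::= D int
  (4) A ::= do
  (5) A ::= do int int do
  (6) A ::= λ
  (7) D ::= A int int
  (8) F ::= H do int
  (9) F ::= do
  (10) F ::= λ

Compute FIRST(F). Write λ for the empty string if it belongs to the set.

{λ, do, int}

FIRST(A) = {λ, do}
FIRST(D) = {do, int}  (via A int int)
FIRST(H) = {do, int}  (via D int)
FIRST(F) = {λ, do, int}  (via H do int)
FIRST(S) = {do, int}  (via F S S do)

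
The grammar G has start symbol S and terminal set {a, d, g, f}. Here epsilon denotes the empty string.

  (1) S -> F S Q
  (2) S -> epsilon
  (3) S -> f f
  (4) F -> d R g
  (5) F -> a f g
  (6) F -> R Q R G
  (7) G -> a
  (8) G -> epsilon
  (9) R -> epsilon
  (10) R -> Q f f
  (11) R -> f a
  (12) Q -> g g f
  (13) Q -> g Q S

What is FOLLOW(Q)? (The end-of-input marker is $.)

{$, a, d, f, g}

FIRST(G): from G->a we get {a}; from G->epsilon we get {epsilon}. So FIRST(G) = {epsilon, a}.
FIRST(Q): from Q->g g f we get {g}; from Q->g Q S we get {g}. So FIRST(Q) = {g}.
FIRST(R): from R->epsilon we get {epsilon}; from R->Q f f we get {g}; from R->f a we get {f}. So FIRST(R) = {epsilon, f, g}.
FIRST(F): from F->d R g we get {d}; from F->a f g we get {a}; from F->R Q R G we get {f, g}. So FIRST(F) = {a, d, f, g}.
FIRST(S): from S->F S Q we get {a, d, f, g}; from S->epsilon we get {epsilon}; from S->f f we get {f}. So FIRST(S) = {epsilon, a, d, f, g}.
FOLLOW(S) includes $ since S is the start symbol.
FOLLOW(F): in S->F S Q, F is followed by S Q with FIRST {a, d, f, g}. Thus FOLLOW(F) = {a, d, f, g}.
FOLLOW(G): in F->R Q R G, the suffix after G is empty, so FOLLOW(G) ⊇ FOLLOW(F) = {a, d, f, g}. Thus FOLLOW(G) = {a, d, f, g}.
FOLLOW(R): in F->d R g, R is followed by g with FIRST {g}; in F->R Q R G (occurrence 1), R is followed by Q R G with FIRST {g}; in F->R Q R G (occurrence 2), R is followed by G with FIRST {epsilon, a}; in F->R Q R G (occurrence 2), the suffix after R is nullable, so FOLLOW(R) ⊇ FOLLOW(F) = {a, d, f, g}. Thus FOLLOW(R) = {a, d, f, g}.
FOLLOW(S): in S->F S Q, S is followed by Q with FIRST {g}; in Q->g Q S, the suffix after S is empty, so FOLLOW(S) ⊇ FOLLOW(Q) = {$, a, d, f, g}. Thus FOLLOW(S) = {$, a, d, f, g}.
FOLLOW(Q): in S->F S Q, the suffix after Q is empty, so FOLLOW(Q) ⊇ FOLLOW(S) = {$, a, d, f, g}; in F->R Q R G, Q is followed by R G with FIRST {epsilon, a, f, g}; in F->R Q R G, the suffix after Q is nullable, so FOLLOW(Q) ⊇ FOLLOW(F) = {a, d, f, g}; in R->Q f f, Q is followed by f f with FIRST {f}; in Q->g Q S, Q is followed by S with FIRST {epsilon, a, d, f, g}; in Q->g Q S, the suffix after Q is nullable (adds nothing new). Thus FOLLOW(Q) = {$, a, d, f, g}.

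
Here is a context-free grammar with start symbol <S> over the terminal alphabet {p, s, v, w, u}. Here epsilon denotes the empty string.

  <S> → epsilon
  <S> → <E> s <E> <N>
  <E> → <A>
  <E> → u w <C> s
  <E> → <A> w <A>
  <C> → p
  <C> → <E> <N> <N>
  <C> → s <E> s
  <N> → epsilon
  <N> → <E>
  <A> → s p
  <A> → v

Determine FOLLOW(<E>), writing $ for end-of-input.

FIRST(<A>): from <A>→s p we get {s}; from <A>→v we get {v}. So FIRST(<A>) = {s, v}.
FIRST(<E>): from <E>→<A> we get {s, v}; from <E>→u w <C> s we get {u}; from <E>→<A> w <A> we get {s, v}. So FIRST(<E>) = {s, u, v}.
FIRST(<S>): from <S>→epsilon we get {epsilon}; from <S>→<E> s <E> <N> we get {s, u, v}. So FIRST(<S>) = {epsilon, s, u, v}.
FIRST(<C>): from <C>→p we get {p}; from <C>→<E> <N> <N> we get {s, u, v}; from <C>→s <E> s we get {s}. So FIRST(<C>) = {p, s, u, v}.
FIRST(<N>): from <N>→epsilon we get {epsilon}; from <N>→<E> we get {s, u, v}. So FIRST(<N>) = {epsilon, s, u, v}.
FOLLOW(<S>) includes $ since <S> is the start symbol.
FOLLOW(<S>): <S> appears on no right-hand side. Thus FOLLOW(<S>) = {$}.
FOLLOW(<C>): in <E>→u w <C> s, <C> is followed by s with FIRST {s}. Thus FOLLOW(<C>) = {s}.
FOLLOW(<N>): in <S>→<E> s <E> <N>, the suffix after <N> is empty, so FOLLOW(<N>) ⊇ FOLLOW(<S>) = {$}; in <C>→<E> <N> <N> (occurrence 1), <N> is followed by <N> with FIRST {epsilon, s, u, v}; in <C>→<E> <N> <N> (occurrence 1), the suffix after <N> is nullable, so FOLLOW(<N>) ⊇ FOLLOW(<C>) = {s}; in <C>→<E> <N> <N> (occurrence 2), the suffix after <N> is empty, so FOLLOW(<N>) ⊇ FOLLOW(<C>) = {s}. Thus FOLLOW(<N>) = {$, s, u, v}.
FOLLOW(<E>): in <S>→<E> s <E> <N> (occurrence 1), <E> is followed by s <E> <N> with FIRST {s}; in <S>→<E> s <E> <N> (occurrence 2), <E> is followed by <N> with FIRST {epsilon, s, u, v}; in <S>→<E> s <E> <N> (occurrence 2), the suffix after <E> is nullable, so FOLLOW(<E>) ⊇ FOLLOW(<S>) = {$}; in <C>→<E> <N> <N>, <E> is followed by <N> <N> with FIRST {epsilon, s, u, v}; in <C>→<E> <N> <N>, the suffix after <E> is nullable, so FOLLOW(<E>) ⊇ FOLLOW(<C>) = {s}; in <C>→s <E> s, <E> is followed by s with FIRST {s}; in <N>→<E>, the suffix after <E> is empty, so FOLLOW(<E>) ⊇ FOLLOW(<N>) = {$, s, u, v}. Thus FOLLOW(<E>) = {$, s, u, v}.
FOLLOW(<A>): in <E>→<A>, the suffix after <A> is empty, so FOLLOW(<A>) ⊇ FOLLOW(<E>) = {$, s, u, v}; in <E>→<A> w <A> (occurrence 1), <A> is followed by w <A> with FIRST {w}; in <E>→<A> w <A> (occurrence 2), the suffix after <A> is empty, so FOLLOW(<A>) ⊇ FOLLOW(<E>) = {$, s, u, v}. Thus FOLLOW(<A>) = {$, s, u, v, w}.

{$, s, u, v}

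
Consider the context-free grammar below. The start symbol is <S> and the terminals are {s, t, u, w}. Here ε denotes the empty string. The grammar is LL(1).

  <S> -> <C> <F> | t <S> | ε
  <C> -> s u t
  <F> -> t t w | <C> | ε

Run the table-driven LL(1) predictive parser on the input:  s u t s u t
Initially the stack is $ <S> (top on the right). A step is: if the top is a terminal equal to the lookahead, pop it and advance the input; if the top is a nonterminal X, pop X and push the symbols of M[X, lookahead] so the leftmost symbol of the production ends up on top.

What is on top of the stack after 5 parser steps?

<F>

     Stack        Input          Action
  1  $ <S>        s u t s u t $  expand <S> -> <C> <F>
  2  $ <F> <C>    s u t s u t $  expand <C> -> s u t
  3  $ <F> t u s  s u t s u t $  match s
  4  $ <F> t u    u t s u t $    match u
  5  $ <F> t      t s u t $      match t
Stack after step 5: $ <F> (top = <F>).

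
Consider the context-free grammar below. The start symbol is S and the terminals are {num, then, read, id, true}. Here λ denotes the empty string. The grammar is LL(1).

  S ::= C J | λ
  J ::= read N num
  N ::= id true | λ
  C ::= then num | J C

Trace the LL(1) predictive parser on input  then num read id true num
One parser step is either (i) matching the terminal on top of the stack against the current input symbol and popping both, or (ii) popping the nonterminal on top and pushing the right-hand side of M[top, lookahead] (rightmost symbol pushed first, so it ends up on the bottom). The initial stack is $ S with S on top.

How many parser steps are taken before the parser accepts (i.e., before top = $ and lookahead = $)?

step 1: stack=$ S  input=then num read id true num $  — expand S ::= C J
step 2: stack=$ J C  input=then num read id true num $  — expand C ::= then num
step 3: stack=$ J num then  input=then num read id true num $  — match then
step 4: stack=$ J num  input=num read id true num $  — match num
step 5: stack=$ J  input=read id true num $  — expand J ::= read N num
step 6: stack=$ num N read  input=read id true num $  — match read
step 7: stack=$ num N  input=id true num $  — expand N ::= id true
step 8: stack=$ num true id  input=id true num $  — match id
step 9: stack=$ num true  input=true num $  — match true
step 10: stack=$ num  input=num $  — match num
Accept reached after 10 steps.

10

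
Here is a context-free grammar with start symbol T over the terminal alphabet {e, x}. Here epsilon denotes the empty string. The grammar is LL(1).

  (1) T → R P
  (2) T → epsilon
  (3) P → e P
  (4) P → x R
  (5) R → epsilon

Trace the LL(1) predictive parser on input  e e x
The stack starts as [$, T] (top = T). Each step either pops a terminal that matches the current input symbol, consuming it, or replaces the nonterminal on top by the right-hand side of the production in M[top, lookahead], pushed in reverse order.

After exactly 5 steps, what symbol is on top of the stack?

step 1: stack=$ T  input=e e x $  — expand T → R P
step 2: stack=$ P R  input=e e x $  — expand R → epsilon
step 3: stack=$ P  input=e e x $  — expand P → e P
step 4: stack=$ P e  input=e e x $  — match e
step 5: stack=$ P  input=e x $  — expand P → e P
Stack after step 5: $ P e (top = e).

e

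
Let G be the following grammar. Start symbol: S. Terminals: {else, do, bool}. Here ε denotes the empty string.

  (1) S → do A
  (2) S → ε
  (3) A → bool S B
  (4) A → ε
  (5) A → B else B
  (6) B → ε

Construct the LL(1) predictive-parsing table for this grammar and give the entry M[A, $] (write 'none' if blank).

A → ε

FIRST(S) = {ε, do}
FIRST(B) = {ε}
FIRST(A) = {ε, bool, else}  (via B else B)
FOLLOW(S) includes $ since S is the start symbol.
FOLLOW(S): in A→bool S B, S is followed by B with FIRST {ε}; in A→bool S B, the suffix after S is nullable, so FOLLOW(S) ⊇ FOLLOW(A) = {$}. Thus FOLLOW(S) = {$}.
FOLLOW(A): in S→do A, the suffix after A is empty, so FOLLOW(A) ⊇ FOLLOW(S) = {$}. Thus FOLLOW(A) = {$}.
For A → bool S B: FIRST(bool S B) = {bool}, so it goes in M[A, t] for t ∈ {bool}.
For A → ε: FIRST(ε) = {ε}, so it goes in M[A, t] for t ∈ {}; since ε ∈ FIRST, also for every t ∈ FOLLOW(A) = {$}.
For A → B else B: FIRST(B else B) = {else}, so it goes in M[A, t] for t ∈ {else}.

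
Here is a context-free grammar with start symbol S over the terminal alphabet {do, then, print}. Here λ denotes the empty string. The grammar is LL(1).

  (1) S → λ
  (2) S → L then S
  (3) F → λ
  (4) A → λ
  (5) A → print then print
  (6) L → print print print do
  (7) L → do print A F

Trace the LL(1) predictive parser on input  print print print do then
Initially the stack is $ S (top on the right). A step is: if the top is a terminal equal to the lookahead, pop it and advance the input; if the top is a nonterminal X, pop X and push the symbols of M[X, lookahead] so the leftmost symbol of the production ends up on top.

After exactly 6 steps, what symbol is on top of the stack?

     Stack                          Input                        Action
  1  $ S                            print print print do then $  expand S → L then S
  2  $ S then L                     print print print do then $  expand L → print print print do
  3  $ S then do print print print  print print print do then $  match print
  4  $ S then do print print        print print do then $        match print
  5  $ S then do print              print do then $              match print
  6  $ S then do                    do then $                    match do
Stack after step 6: $ S then (top = then).

then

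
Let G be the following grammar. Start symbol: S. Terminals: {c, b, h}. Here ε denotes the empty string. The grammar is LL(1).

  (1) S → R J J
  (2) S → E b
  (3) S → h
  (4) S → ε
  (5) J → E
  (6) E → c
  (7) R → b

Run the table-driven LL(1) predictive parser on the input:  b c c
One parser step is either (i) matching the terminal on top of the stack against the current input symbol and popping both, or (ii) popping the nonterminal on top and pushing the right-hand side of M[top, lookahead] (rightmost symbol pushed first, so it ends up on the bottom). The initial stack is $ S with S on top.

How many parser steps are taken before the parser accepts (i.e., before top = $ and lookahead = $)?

9

step 1: stack=$ S  input=b c c $  — expand S → R J J
step 2: stack=$ J J R  input=b c c $  — expand R → b
step 3: stack=$ J J b  input=b c c $  — match b
step 4: stack=$ J J  input=c c $  — expand J → E
step 5: stack=$ J E  input=c c $  — expand E → c
step 6: stack=$ J c  input=c c $  — match c
step 7: stack=$ J  input=c $  — expand J → E
step 8: stack=$ E  input=c $  — expand E → c
step 9: stack=$ c  input=c $  — match c
Accept reached after 9 steps.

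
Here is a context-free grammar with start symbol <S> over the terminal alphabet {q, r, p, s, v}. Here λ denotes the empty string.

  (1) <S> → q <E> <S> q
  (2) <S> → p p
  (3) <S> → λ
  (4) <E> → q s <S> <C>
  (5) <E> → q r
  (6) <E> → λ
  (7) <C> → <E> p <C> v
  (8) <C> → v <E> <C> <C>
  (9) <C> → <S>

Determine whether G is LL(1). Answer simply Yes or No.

FIRST(<S>) = {λ, p, q}
FIRST(<E>) = {λ, q}
FIRST(<C>) = {λ, p, q, v}
FOLLOW(<S>) = {$, p, q, v}
FOLLOW(<E>) = {p, q, v}
FOLLOW(<C>) = {p, q, v}
Cell M[<C>, p] receives both <C> → <E> p <C> v and <C> → <S> — the grammar is not LL(1).

No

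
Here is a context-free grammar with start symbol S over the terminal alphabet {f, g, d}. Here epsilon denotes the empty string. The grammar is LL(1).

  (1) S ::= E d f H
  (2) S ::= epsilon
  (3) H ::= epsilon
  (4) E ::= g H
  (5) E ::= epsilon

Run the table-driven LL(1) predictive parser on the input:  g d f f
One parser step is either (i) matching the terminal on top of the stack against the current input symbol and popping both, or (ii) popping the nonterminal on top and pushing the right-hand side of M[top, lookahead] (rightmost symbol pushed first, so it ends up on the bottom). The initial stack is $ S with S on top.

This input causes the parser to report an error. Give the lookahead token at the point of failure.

f

     Stack        Input      Action
  1  $ S          g d f f $  expand S ::= E d f H
  2  $ H f d E    g d f f $  expand E ::= g H
  3  $ H f d H g  g d f f $  match g
  4  $ H f d H    d f f $    expand H ::= epsilon
  5  $ H f d      d f f $    match d
  6  $ H f        f f $      match f
  7  $ H          f $        error: M[H, f] is empty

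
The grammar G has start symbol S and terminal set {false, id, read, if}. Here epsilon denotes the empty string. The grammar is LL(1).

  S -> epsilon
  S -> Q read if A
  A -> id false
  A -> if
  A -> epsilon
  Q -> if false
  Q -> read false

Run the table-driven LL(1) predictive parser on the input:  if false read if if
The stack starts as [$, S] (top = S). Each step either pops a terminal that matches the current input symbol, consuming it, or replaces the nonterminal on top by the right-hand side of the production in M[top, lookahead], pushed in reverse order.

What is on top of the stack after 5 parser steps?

     Stack                 Input                  Action
  1  $ S                   if false read if if $  expand S -> Q read if A
  2  $ A if read Q         if false read if if $  expand Q -> if false
  3  $ A if read false if  if false read if if $  match if
  4  $ A if read false     false read if if $     match false
  5  $ A if read           read if if $           match read
Stack after step 5: $ A if (top = if).

if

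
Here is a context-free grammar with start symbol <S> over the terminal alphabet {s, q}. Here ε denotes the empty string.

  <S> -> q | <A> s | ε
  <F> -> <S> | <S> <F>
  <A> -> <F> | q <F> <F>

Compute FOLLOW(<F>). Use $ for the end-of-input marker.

{q, s}

FIRST(<S>) = {ε, q, s}  (via <A> s)
FIRST(<F>) = {ε, q, s}  (via <S>, <S> <F>)
FIRST(<A>) = {ε, q, s}  (via <F>)
FOLLOW(<S>) includes $ since <S> is the start symbol.
FOLLOW(<A>): in <S>-><A> s, <A> is followed by s with FIRST {s}. Thus FOLLOW(<A>) = {s}.
FOLLOW(<F>): in <F>-><S> <F>, the suffix after <F> is empty (adds nothing new); in <A>-><F>, the suffix after <F> is empty, so FOLLOW(<F>) ⊇ FOLLOW(<A>) = {s}; in <A>->q <F> <F> (occurrence 1), <F> is followed by <F> with FIRST {ε, q, s}; in <A>->q <F> <F> (occurrence 1), the suffix after <F> is nullable, so FOLLOW(<F>) ⊇ FOLLOW(<A>) = {s}; in <A>->q <F> <F> (occurrence 2), the suffix after <F> is empty, so FOLLOW(<F>) ⊇ FOLLOW(<A>) = {s}. Thus FOLLOW(<F>) = {q, s}.
FOLLOW(<S>): in <F>-><S>, the suffix after <S> is empty, so FOLLOW(<S>) ⊇ FOLLOW(<F>) = {q, s}; in <F>-><S> <F>, <S> is followed by <F> with FIRST {ε, q, s}; in <F>-><S> <F>, the suffix after <S> is nullable, so FOLLOW(<S>) ⊇ FOLLOW(<F>) = {q, s}. Thus FOLLOW(<S>) = {$, q, s}.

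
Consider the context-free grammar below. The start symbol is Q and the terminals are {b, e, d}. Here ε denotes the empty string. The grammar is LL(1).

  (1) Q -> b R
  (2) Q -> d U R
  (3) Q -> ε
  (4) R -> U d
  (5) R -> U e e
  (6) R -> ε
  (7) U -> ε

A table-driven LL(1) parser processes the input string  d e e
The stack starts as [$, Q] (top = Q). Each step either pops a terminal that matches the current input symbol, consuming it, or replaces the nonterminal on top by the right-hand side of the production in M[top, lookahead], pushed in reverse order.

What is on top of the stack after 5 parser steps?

     Stack    Input    Action
  1  $ Q      d e e $  expand Q -> d U R
  2  $ R U d  d e e $  match d
  3  $ R U    e e $    expand U -> ε
  4  $ R      e e $    expand R -> U e e
  5  $ e e U  e e $    expand U -> ε
Stack after step 5: $ e e (top = e).

e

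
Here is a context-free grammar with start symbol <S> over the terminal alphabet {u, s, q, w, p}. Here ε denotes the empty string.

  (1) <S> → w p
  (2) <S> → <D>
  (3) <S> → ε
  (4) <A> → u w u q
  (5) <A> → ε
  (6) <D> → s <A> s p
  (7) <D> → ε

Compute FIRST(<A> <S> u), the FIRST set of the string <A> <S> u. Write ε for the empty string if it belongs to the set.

{s, u, w}

FIRST(<A>) = {ε, u}
FIRST(<D>) = {ε, s}
FIRST(<S>) = {ε, s, w}  (via <D>)
FIRST(<A> <S> u): take FIRST of each symbol in turn, carrying on past any symbol whose FIRST contains ε; result {s, u, w}.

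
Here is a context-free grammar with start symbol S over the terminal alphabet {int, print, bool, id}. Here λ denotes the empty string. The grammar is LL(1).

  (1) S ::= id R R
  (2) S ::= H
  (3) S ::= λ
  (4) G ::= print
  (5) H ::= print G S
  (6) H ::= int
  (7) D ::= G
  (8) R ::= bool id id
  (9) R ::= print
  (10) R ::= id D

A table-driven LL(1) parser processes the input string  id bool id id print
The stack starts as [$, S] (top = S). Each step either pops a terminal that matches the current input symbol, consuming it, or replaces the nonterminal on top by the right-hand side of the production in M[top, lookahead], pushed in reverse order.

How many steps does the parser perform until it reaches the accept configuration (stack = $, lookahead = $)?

8

     Stack           Input                  Action
  1  $ S             id bool id id print $  expand S ::= id R R
  2  $ R R id        id bool id id print $  match id
  3  $ R R           bool id id print $     expand R ::= bool id id
  4  $ R id id bool  bool id id print $     match bool
  5  $ R id id       id id print $          match id
  6  $ R id          id print $             match id
  7  $ R             print $                expand R ::= print
  8  $ print         print $                match print
Accept reached after 8 steps.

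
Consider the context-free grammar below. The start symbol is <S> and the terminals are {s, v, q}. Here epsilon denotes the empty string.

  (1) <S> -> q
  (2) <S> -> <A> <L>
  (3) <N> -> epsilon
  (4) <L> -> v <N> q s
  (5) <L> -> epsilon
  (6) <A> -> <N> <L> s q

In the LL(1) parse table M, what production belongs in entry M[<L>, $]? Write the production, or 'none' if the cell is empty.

FIRST(<N>): from <N>->epsilon we get {epsilon}. So FIRST(<N>) = {epsilon}.
FIRST(<L>): from <L>->v <N> q s we get {v}; from <L>->epsilon we get {epsilon}. So FIRST(<L>) = {epsilon, v}.
FIRST(<A>): from <A>-><N> <L> s q we get {s, v}. So FIRST(<A>) = {s, v}.
FIRST(<S>): from <S>->q we get {q}; from <S>-><A> <L> we get {s, v}. So FIRST(<S>) = {q, s, v}.
FOLLOW(<S>) includes $ since <S> is the start symbol.
FOLLOW(<S>): <S> appears on no right-hand side. Thus FOLLOW(<S>) = {$}.
FOLLOW(<L>): in <S>-><A> <L>, the suffix after <L> is empty, so FOLLOW(<L>) ⊇ FOLLOW(<S>) = {$}; in <A>-><N> <L> s q, <L> is followed by s q with FIRST {s}. Thus FOLLOW(<L>) = {$, s}.
For <L> -> v <N> q s: FIRST(v <N> q s) = {v}, so it goes in M[<L>, t] for t ∈ {v}.
For <L> -> epsilon: FIRST(epsilon) = {epsilon}, so it goes in M[<L>, t] for t ∈ {}; since epsilon ∈ FIRST, also for every t ∈ FOLLOW(<L>) = {$, s}.

<L> -> epsilon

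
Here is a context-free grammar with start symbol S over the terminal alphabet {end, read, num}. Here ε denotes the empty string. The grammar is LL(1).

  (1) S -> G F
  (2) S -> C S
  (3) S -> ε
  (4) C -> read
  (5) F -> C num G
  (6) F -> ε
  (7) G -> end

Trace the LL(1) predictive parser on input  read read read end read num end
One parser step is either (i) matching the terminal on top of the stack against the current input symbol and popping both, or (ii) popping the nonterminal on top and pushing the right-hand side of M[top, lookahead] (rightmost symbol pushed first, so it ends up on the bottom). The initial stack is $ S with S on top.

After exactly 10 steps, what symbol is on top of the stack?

step 1: stack=$ S  input=read read read end read num end $  — expand S -> C S
step 2: stack=$ S C  input=read read read end read num end $  — expand C -> read
step 3: stack=$ S read  input=read read read end read num end $  — match read
step 4: stack=$ S  input=read read end read num end $  — expand S -> C S
step 5: stack=$ S C  input=read read end read num end $  — expand C -> read
step 6: stack=$ S read  input=read read end read num end $  — match read
step 7: stack=$ S  input=read end read num end $  — expand S -> C S
step 8: stack=$ S C  input=read end read num end $  — expand C -> read
step 9: stack=$ S read  input=read end read num end $  — match read
step 10: stack=$ S  input=end read num end $  — expand S -> G F
Stack after step 10: $ F G (top = G).

G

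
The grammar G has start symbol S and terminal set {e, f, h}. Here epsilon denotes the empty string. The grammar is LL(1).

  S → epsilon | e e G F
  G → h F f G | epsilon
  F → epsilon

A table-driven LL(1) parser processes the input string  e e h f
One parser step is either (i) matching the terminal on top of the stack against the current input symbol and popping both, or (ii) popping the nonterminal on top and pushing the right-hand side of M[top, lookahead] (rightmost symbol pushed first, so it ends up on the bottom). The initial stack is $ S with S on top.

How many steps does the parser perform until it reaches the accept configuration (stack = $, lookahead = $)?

9

     Stack        Input      Action
  1  $ S          e e h f $  expand S → e e G F
  2  $ F G e e    e e h f $  match e
  3  $ F G e      e h f $    match e
  4  $ F G        h f $      expand G → h F f G
  5  $ F G f F h  h f $      match h
  6  $ F G f F    f $        expand F → epsilon
  7  $ F G f      f $        match f
  8  $ F G        $          expand G → epsilon
  9  $ F          $          expand F → epsilon
Accept reached after 9 steps.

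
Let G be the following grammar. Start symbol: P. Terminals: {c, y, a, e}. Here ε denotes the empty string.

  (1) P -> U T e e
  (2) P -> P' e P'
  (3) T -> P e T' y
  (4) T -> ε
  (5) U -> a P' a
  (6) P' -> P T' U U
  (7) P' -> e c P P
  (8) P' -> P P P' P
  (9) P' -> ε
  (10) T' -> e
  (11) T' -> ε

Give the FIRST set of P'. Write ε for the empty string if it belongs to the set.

FIRST(U): from U->a P' a we get {a}. So FIRST(U) = {a}.
FIRST(T'): from T'->e we get {e}; from T'->ε we get {ε}. So FIRST(T') = {ε, e}.
FIRST(P): from P->U T e e we get {a}; from P->P' e P' we get {a, e}. So FIRST(P) = {a, e}.
FIRST(T): from T->P e T' y we get {a, e}; from T->ε we get {ε}. So FIRST(T) = {ε, a, e}.
FIRST(P'): from P'->P T' U U we get {a, e}; from P'->e c P P we get {e}; from P'->P P P' P we get {a, e}; from P'->ε we get {ε}. So FIRST(P') = {ε, a, e}.

{ε, a, e}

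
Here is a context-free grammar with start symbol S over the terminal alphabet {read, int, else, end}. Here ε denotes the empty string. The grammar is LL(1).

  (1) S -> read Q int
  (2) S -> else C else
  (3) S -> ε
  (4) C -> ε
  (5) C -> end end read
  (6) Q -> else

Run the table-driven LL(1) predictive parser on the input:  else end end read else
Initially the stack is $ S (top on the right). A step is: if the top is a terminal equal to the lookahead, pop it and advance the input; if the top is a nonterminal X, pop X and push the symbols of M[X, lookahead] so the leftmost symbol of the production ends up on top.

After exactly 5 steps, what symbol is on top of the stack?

     Stack                Input                     Action
  1  $ S                  else end end read else $  expand S -> else C else
  2  $ else C else        else end end read else $  match else
  3  $ else C             end end read else $       expand C -> end end read
  4  $ else read end end  end end read else $       match end
  5  $ else read end      end read else $           match end
Stack after step 5: $ else read (top = read).

read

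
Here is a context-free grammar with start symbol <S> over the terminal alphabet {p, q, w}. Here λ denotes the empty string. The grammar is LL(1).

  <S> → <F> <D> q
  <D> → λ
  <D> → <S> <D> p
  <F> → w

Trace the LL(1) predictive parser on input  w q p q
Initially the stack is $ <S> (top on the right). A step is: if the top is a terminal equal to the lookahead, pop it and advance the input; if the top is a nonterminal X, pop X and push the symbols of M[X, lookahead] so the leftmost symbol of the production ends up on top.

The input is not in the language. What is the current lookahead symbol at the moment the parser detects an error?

p

step 1: stack=$ <S>  input=w q p q $  — expand <S> → <F> <D> q
step 2: stack=$ q <D> <F>  input=w q p q $  — expand <F> → w
step 3: stack=$ q <D> w  input=w q p q $  — match w
step 4: stack=$ q <D>  input=q p q $  — expand <D> → λ
step 5: stack=$ q  input=q p q $  — match q
step 6: stack=$  input=p q $  — error: stack empty but input remains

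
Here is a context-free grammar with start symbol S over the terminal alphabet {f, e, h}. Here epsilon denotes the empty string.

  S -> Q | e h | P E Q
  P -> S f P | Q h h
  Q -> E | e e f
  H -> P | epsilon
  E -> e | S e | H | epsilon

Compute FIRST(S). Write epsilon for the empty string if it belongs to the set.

FIRST(S) = {epsilon, e, f, h}  (via Q, P E Q)
FIRST(P) = {e, f, h}  (via S f P, Q h h)
FIRST(H) = {epsilon, e, f, h}  (via P)
FIRST(E) = {epsilon, e, f, h}  (via S e, H)
FIRST(Q) = {epsilon, e, f, h}  (via E)

{epsilon, e, f, h}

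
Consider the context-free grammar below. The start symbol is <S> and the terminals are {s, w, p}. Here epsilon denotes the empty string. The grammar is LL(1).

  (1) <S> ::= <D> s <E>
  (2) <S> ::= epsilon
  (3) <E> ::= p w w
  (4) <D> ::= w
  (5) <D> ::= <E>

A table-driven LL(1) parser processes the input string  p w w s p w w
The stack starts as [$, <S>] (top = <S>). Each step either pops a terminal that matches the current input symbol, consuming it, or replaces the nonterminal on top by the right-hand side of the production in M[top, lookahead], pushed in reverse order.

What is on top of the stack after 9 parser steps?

step 1: stack=$ <S>  input=p w w s p w w $  — expand <S> ::= <D> s <E>
step 2: stack=$ <E> s <D>  input=p w w s p w w $  — expand <D> ::= <E>
step 3: stack=$ <E> s <E>  input=p w w s p w w $  — expand <E> ::= p w w
step 4: stack=$ <E> s w w p  input=p w w s p w w $  — match p
step 5: stack=$ <E> s w w  input=w w s p w w $  — match w
step 6: stack=$ <E> s w  input=w s p w w $  — match w
step 7: stack=$ <E> s  input=s p w w $  — match s
step 8: stack=$ <E>  input=p w w $  — expand <E> ::= p w w
step 9: stack=$ w w p  input=p w w $  — match p
Stack after step 9: $ w w (top = w).

w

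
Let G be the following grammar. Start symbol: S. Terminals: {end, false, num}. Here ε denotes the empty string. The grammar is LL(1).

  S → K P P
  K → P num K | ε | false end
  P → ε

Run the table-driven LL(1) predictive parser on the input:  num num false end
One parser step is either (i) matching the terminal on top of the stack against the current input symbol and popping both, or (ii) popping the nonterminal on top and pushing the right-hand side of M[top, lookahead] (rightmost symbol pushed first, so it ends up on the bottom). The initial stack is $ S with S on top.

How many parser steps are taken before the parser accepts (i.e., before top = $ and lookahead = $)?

12

step 1: stack=$ S  input=num num false end $  — expand S → K P P
step 2: stack=$ P P K  input=num num false end $  — expand K → P num K
step 3: stack=$ P P K num P  input=num num false end $  — expand P → ε
step 4: stack=$ P P K num  input=num num false end $  — match num
step 5: stack=$ P P K  input=num false end $  — expand K → P num K
step 6: stack=$ P P K num P  input=num false end $  — expand P → ε
step 7: stack=$ P P K num  input=num false end $  — match num
step 8: stack=$ P P K  input=false end $  — expand K → false end
step 9: stack=$ P P end false  input=false end $  — match false
step 10: stack=$ P P end  input=end $  — match end
step 11: stack=$ P P  input=$  — expand P → ε
step 12: stack=$ P  input=$  — expand P → ε
Accept reached after 12 steps.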